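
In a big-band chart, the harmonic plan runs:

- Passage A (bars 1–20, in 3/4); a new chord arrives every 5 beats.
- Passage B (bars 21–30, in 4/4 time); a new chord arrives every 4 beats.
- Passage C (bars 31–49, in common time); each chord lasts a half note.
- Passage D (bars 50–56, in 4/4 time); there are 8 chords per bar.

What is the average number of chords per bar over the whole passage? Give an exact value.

A: 20 bars of 3 beats is 60 beats; at 5 beats each that's 12 chords.
B: 10 bars of 4 beats is 40 beats; at 4 beats each that's 10 chords.
C: 19 bars of 4 beats is 76 beats; at 2 beats each that's 38 chords.
D: 7 bars of 4 beats is 28 beats; at 0.5 beats each that's 56 chords.
Overall: 116 chords over 56 bars → 116/56 = 29/14 chords per bar.

29/14 chords per bar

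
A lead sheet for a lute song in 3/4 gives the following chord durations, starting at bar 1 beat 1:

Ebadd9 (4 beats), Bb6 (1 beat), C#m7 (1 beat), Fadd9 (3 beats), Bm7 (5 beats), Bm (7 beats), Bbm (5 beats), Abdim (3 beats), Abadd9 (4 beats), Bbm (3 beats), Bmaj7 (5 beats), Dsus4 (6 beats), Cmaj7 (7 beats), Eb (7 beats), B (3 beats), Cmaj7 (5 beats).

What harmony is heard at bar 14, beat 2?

Bmaj7

Beat 2 of bar 14 is beat (14−1)×3 + 2 = 41 overall.
Running totals: Ebadd9 ends at 4, Bb6 ends at 5, C#m7 ends at 6, Fadd9 ends at 9, Bm7 ends at 14, Bm ends at 21, Bbm ends at 26, Abdim ends at 29, Abadd9 ends at 33, Bbm ends at 36, Bmaj7 ends at 41.
Beat 41 falls within Bmaj7.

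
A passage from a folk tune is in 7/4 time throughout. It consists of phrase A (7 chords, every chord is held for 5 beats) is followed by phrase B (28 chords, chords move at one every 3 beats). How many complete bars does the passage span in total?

A: 7 × 5 = 35 beats = 5 bars.
B: 28 × 3 = 84 beats = 12 bars.
Total: 5 + 12 = 17 bars.

17 bars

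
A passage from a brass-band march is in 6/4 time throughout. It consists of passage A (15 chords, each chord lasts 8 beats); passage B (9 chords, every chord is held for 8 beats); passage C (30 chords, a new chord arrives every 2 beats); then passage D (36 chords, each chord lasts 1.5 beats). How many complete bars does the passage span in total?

A: 15 × 8 = 120 beats = 20 bars.
B: 9 × 8 = 72 beats = 12 bars.
C: 30 × 2 = 60 beats = 10 bars.
D: 36 × 1.5 = 54 beats = 9 bars.
Total: 20 + 12 + 10 + 9 = 51 bars.

51 bars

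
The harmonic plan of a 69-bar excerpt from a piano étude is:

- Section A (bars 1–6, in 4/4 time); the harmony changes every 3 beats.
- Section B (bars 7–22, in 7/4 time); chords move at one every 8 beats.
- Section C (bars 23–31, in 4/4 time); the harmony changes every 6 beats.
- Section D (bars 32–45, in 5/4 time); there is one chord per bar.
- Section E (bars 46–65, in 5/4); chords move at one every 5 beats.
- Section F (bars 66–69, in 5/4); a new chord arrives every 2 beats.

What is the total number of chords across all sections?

72 chords

A: 6·4 = 24 beats, 24/3 = 8 chords.
B: 16·7 = 112 beats, 112/8 = 14 chords.
C: 9·4 = 36 beats, 36/6 = 6 chords.
D: 14·5 = 70 beats, 70/5 = 14 chords.
E: 20·5 = 100 beats, 100/5 = 20 chords.
F: 4·5 = 20 beats, 20/2 = 10 chords.
Total: 8 + 14 + 6 + 14 + 20 + 10 = 72.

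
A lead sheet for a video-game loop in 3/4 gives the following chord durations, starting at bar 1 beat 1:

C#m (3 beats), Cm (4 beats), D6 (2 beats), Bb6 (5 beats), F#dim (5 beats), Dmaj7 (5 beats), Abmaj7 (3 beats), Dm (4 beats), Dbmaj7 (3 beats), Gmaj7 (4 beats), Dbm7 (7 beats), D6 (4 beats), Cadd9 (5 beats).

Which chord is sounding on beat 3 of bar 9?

Beat 3 of bar 9 is beat (9−1)×3 + 3 = 27 overall.
Running totals: C#m ends at 3, Cm ends at 7, D6 ends at 9, Bb6 ends at 14, F#dim ends at 19, Dmaj7 ends at 24, Abmaj7 ends at 27.
Beat 27 falls within Abmaj7.

Abmaj7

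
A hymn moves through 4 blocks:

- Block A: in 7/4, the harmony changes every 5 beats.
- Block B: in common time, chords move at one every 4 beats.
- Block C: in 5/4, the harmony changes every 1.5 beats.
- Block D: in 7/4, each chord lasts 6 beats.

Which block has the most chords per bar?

Block C

A: 7 beats/bar ÷ 5 beats/chord = 1.4 chords/bar.
B: 4 beats/bar ÷ 4 beats/chord = 1 chord/bar.
C: 5 beats/bar ÷ 1.5 beats/chord = 10/3 chords/bar.
D: 7 beats/bar ÷ 6 beats/chord = 7/6 chords/bar.
Fastest is C at 10/3 chords/bar.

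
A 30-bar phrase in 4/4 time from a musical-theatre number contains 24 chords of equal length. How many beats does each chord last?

30 bars × 4 beats/bar = 120 beats total.
120 beats ÷ 24 chords = 5 beats per chord.

5 beats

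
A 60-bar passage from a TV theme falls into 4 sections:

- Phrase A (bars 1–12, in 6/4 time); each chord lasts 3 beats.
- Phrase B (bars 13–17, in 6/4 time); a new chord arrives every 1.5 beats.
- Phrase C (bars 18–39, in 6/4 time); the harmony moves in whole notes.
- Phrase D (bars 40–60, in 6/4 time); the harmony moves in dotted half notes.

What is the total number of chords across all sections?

A has 72 beats and chords last 3 each, so 24 chords.
B has 30 beats and chords last 1.5 each, so 20 chords.
C has 132 beats and chords last 4 each, so 33 chords.
D has 126 beats and chords last 3 each, so 42 chords.
Total: 24 + 20 + 33 + 42 = 119.

119 chords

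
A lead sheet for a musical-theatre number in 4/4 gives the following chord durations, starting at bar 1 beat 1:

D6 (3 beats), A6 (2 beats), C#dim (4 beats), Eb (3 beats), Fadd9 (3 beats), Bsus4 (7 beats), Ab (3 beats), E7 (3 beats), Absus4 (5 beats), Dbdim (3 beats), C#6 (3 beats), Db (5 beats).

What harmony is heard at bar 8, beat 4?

Absus4

Beat 4 of bar 8 is beat (8−1)×4 + 4 = 32 overall.
Running totals: D6 ends at 3, A6 ends at 5, C#dim ends at 9, Eb ends at 12, Fadd9 ends at 15, Bsus4 ends at 22, Ab ends at 25, E7 ends at 28, Absus4 ends at 33.
Beat 32 falls within Absus4.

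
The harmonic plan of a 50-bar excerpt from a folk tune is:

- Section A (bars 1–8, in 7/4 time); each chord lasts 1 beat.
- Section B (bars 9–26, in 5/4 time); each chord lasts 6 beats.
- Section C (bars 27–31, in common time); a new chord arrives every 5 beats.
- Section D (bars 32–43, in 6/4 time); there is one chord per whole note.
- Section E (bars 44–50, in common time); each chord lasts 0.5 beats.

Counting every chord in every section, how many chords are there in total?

A has 56 beats and chords last 1 each, so 56 chords.
B has 90 beats and chords last 6 each, so 15 chords.
C has 20 beats and chords last 5 each, so 4 chords.
D has 72 beats and chords last 4 each, so 18 chords.
E has 28 beats and chords last 0.5 each, so 56 chords.
Total: 56 + 15 + 4 + 18 + 56 = 149.

149 chords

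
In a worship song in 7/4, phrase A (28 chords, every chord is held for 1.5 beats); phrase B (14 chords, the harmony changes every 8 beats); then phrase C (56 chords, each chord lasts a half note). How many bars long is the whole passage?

A: 28 × 1.5 = 42 beats = 6 bars.
B: 14 × 8 = 112 beats = 16 bars.
C: 56 × 2 = 112 beats = 16 bars.
Total: 6 + 16 + 16 = 38 bars.

38 bars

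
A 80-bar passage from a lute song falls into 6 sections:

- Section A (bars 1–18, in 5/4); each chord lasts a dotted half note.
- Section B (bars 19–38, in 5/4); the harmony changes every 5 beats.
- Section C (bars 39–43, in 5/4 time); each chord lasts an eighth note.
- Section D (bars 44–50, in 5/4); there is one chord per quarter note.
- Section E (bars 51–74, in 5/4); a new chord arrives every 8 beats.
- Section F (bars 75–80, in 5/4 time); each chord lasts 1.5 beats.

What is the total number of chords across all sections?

170 chords

A has 90 beats and chords last 3 each, so 30 chords.
B has 100 beats and chords last 5 each, so 20 chords.
C has 25 beats and chords last 0.5 each, so 50 chords.
D has 35 beats and chords last 1 each, so 35 chords.
E has 120 beats and chords last 8 each, so 15 chords.
F has 30 beats and chords last 1.5 each, so 20 chords.
Total: 30 + 20 + 50 + 35 + 15 + 20 = 170.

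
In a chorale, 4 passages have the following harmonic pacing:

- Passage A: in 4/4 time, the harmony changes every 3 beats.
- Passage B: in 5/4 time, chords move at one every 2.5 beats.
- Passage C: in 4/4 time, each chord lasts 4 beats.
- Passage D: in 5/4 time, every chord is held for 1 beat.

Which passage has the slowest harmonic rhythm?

A: each chord is 3 beats in 4/4, so 4/3 per bar.
B: each chord is 2.5 beats in 5/4, so 2 per bar.
C: each chord is 4 beats in 4/4, so 1 per bar.
D: each chord is 1 beat in 5/4, so 5 per bar.
Slowest is C at 1 chords/bar.

Passage C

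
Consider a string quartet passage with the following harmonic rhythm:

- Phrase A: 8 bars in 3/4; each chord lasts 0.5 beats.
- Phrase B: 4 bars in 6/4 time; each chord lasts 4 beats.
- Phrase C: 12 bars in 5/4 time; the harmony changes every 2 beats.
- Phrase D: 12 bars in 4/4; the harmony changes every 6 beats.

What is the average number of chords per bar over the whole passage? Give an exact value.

A: 8 bars of 3 beats is 24 beats; at 0.5 beats each that's 48 chords.
B: 4 bars of 6 beats is 24 beats; at 4 beats each that's 6 chords.
C: 12 bars of 5 beats is 60 beats; at 2 beats each that's 30 chords.
D: 12 bars of 4 beats is 48 beats; at 6 beats each that's 8 chords.
Overall: 92 chords over 36 bars → 92/36 = 23/9 chords per bar.

23/9 chords per bar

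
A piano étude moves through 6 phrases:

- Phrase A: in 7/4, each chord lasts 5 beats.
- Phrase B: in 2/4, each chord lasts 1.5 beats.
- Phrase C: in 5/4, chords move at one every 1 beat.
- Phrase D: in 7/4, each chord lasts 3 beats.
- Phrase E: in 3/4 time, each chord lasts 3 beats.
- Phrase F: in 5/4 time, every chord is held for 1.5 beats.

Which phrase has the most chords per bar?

A: 7 beats/bar ÷ 5 beats/chord = 1.4 chords/bar.
B: 2 beats/bar ÷ 1.5 beats/chord = 4/3 chords/bar.
C: 5 beats/bar ÷ 1 beat/chord = 5 chords/bar.
D: 7 beats/bar ÷ 3 beats/chord = 7/3 chords/bar.
E: 3 beats/bar ÷ 3 beats/chord = 1 chord/bar.
F: 5 beats/bar ÷ 1.5 beats/chord = 10/3 chords/bar.
Fastest is C at 5 chords/bar.

Phrase C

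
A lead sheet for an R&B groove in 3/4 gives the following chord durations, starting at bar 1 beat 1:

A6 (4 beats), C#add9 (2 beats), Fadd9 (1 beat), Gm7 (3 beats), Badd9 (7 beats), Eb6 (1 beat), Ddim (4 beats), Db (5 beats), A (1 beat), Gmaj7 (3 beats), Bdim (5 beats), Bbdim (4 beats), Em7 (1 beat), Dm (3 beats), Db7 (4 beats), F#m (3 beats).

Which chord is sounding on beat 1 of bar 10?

Beat 1 of bar 10 is beat (10−1)×3 + 1 = 28 overall.
Running totals: A6 ends at 4, C#add9 ends at 6, Fadd9 ends at 7, Gm7 ends at 10, Badd9 ends at 17, Eb6 ends at 18, Ddim ends at 22, Db ends at 27, A ends at 28.
Beat 28 falls within A.

A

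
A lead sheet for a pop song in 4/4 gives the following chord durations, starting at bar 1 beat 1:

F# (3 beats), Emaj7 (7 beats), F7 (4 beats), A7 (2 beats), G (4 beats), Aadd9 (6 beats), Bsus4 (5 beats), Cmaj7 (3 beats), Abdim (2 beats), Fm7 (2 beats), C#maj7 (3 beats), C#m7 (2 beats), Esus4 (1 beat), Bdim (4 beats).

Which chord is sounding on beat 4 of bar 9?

Beat 4 of bar 9 is beat (9−1)×4 + 4 = 36 overall.
Running totals: F# ends at 3, Emaj7 ends at 10, F7 ends at 14, A7 ends at 16, G ends at 20, Aadd9 ends at 26, Bsus4 ends at 31, Cmaj7 ends at 34, Abdim ends at 36.
Beat 36 falls within Abdim.

Abdim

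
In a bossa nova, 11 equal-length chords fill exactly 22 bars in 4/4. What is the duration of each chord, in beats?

8 beats

22 bars × 4 beats/bar = 88 beats total.
88 beats ÷ 11 chords = 8 beats per chord.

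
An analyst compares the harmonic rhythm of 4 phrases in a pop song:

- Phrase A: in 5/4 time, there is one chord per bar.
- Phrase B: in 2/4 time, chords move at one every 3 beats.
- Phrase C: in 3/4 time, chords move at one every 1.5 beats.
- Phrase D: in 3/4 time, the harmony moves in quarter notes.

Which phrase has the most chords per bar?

A: 5/5 = 1 chord/bar.
B: 2/3 = 2/3 chords/bar.
C: 3/1.5 = 2 chords/bar.
D: 3/1 = 3 chords/bar.
Fastest is D at 3 chords/bar.

Phrase D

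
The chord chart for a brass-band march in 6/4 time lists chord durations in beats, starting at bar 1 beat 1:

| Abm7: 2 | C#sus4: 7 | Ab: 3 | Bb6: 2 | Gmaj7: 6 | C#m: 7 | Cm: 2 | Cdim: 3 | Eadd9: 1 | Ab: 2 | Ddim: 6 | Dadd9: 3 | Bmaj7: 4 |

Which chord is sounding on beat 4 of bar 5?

Beat 4 of bar 5 is beat (5−1)×6 + 4 = 28 overall.
Running totals: Abm7 ends at 2, C#sus4 ends at 9, Ab ends at 12, Bb6 ends at 14, Gmaj7 ends at 20, C#m ends at 27, Cm ends at 29.
Beat 28 falls within Cm.

Cm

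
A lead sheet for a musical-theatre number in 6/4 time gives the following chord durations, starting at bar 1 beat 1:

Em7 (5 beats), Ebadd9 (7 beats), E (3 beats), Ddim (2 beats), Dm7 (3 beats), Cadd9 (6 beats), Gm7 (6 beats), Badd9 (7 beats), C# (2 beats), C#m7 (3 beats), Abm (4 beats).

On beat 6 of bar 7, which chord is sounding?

Beat 6 of bar 7 is beat (7−1)×6 + 6 = 42 overall.
Running totals: Em7 ends at 5, Ebadd9 ends at 12, E ends at 15, Ddim ends at 17, Dm7 ends at 20, Cadd9 ends at 26, Gm7 ends at 32, Badd9 ends at 39, C# ends at 41, C#m7 ends at 44.
Beat 42 falls within C#m7.

C#m7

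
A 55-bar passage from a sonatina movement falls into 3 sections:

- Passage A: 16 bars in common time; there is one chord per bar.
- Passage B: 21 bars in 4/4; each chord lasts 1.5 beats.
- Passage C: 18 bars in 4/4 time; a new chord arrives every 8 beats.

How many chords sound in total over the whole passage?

A: 16·4 = 64 beats, 64/4 = 16 chords.
B: 21·4 = 84 beats, 84/1.5 = 56 chords.
C: 18·4 = 72 beats, 72/8 = 9 chords.
Total: 16 + 56 + 9 = 81.

81 chords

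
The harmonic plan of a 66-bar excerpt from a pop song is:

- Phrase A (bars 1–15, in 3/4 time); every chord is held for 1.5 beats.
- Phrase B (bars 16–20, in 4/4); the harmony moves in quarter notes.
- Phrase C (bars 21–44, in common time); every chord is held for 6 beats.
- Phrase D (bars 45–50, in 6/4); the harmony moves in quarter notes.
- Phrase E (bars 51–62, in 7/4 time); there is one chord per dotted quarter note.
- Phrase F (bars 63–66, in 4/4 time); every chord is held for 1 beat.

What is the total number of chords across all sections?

A: 15 bars × 3 beats = 45 beats; 1.5 beats/chord → 30 chords.
B: 5 bars × 4 beats = 20 beats; 1 beat/chord → 20 chords.
C: 24 bars × 4 beats = 96 beats; 6 beats/chord → 16 chords.
D: 6 bars × 6 beats = 36 beats; 1 beat/chord → 36 chords.
E: 12 bars × 7 beats = 84 beats; 1.5 beats/chord → 56 chords.
F: 4 bars × 4 beats = 16 beats; 1 beat/chord → 16 chords.
Total: 30 + 20 + 16 + 36 + 56 + 16 = 174.

174 chords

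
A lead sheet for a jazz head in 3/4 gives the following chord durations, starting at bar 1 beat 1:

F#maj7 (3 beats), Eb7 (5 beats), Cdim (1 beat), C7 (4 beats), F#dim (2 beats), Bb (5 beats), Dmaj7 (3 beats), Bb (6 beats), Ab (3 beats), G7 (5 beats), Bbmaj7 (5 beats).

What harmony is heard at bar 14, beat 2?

Beat 2 of bar 14 is beat (14−1)×3 + 2 = 41 overall.
Running totals: F#maj7 ends at 3, Eb7 ends at 8, Cdim ends at 9, C7 ends at 13, F#dim ends at 15, Bb ends at 20, Dmaj7 ends at 23, Bb ends at 29, Ab ends at 32, G7 ends at 37, Bbmaj7 ends at 42.
Beat 41 falls within Bbmaj7.

Bbmaj7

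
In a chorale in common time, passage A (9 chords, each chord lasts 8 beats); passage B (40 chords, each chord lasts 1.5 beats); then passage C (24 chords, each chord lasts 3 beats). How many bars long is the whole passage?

A: 9 × 8 = 72 beats = 18 bars.
B: 40 × 1.5 = 60 beats = 15 bars.
C: 24 × 3 = 72 beats = 18 bars.
Total: 18 + 15 + 18 = 51 bars.

51 bars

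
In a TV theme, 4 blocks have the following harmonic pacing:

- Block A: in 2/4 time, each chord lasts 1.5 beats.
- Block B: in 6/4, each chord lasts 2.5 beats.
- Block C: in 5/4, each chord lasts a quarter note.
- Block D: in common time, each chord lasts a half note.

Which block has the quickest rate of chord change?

Block C

A: 2/1.5 = 4/3 chords/bar.
B: 6/2.5 = 2.4 chords/bar.
C: 5/1 = 5 chords/bar.
D: 4/2 = 2 chords/bar.
Fastest is C at 5 chords/bar.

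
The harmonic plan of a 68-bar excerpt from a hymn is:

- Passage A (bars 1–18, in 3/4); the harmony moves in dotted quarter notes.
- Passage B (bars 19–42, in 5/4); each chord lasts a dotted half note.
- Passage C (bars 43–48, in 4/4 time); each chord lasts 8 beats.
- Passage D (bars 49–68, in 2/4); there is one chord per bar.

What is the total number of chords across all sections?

A has 54 beats and chords last 1.5 each, so 36 chords.
B has 120 beats and chords last 3 each, so 40 chords.
C has 24 beats and chords last 8 each, so 3 chords.
D has 40 beats and chords last 2 each, so 20 chords.
Total: 36 + 40 + 3 + 20 = 99.

99 chords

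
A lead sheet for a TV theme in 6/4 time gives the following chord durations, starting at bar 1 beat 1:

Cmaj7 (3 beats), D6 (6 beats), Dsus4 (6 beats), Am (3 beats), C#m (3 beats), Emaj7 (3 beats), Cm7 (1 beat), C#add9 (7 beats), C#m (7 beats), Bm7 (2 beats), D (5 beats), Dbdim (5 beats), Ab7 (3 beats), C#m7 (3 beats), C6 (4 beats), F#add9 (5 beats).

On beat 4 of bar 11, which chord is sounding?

F#add9

Beat 4 of bar 11 is beat (11−1)×6 + 4 = 64 overall.
Running totals: Cmaj7 ends at 3, D6 ends at 9, Dsus4 ends at 15, Am ends at 18, C#m ends at 21, Emaj7 ends at 24, Cm7 ends at 25, C#add9 ends at 32, C#m ends at 39, Bm7 ends at 41, D ends at 46, Dbdim ends at 51, Ab7 ends at 54, C#m7 ends at 57, C6 ends at 61, F#add9 ends at 66.
Beat 64 falls within F#add9.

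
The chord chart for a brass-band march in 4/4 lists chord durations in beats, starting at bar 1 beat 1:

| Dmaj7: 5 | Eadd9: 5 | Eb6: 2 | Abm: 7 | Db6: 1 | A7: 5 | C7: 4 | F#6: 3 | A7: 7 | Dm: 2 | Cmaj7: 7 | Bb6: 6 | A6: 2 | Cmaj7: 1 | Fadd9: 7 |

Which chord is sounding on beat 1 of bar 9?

Beat 1 of bar 9 is beat (9−1)×4 + 1 = 33 overall.
Running totals: Dmaj7 ends at 5, Eadd9 ends at 10, Eb6 ends at 12, Abm ends at 19, Db6 ends at 20, A7 ends at 25, C7 ends at 29, F#6 ends at 32, A7 ends at 39.
Beat 33 falls within A7.

A7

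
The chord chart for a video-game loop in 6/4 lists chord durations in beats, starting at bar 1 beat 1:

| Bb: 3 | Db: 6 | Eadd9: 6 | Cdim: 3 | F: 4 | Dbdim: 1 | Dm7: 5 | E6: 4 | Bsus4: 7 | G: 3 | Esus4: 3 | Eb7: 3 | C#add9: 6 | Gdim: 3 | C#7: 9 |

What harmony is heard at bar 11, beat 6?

C#7

Beat 6 of bar 11 is beat (11−1)×6 + 6 = 66 overall.
Running totals: Bb ends at 3, Db ends at 9, Eadd9 ends at 15, Cdim ends at 18, F ends at 22, Dbdim ends at 23, Dm7 ends at 28, E6 ends at 32, Bsus4 ends at 39, G ends at 42, Esus4 ends at 45, Eb7 ends at 48, C#add9 ends at 54, Gdim ends at 57, C#7 ends at 66.
Beat 66 falls within C#7.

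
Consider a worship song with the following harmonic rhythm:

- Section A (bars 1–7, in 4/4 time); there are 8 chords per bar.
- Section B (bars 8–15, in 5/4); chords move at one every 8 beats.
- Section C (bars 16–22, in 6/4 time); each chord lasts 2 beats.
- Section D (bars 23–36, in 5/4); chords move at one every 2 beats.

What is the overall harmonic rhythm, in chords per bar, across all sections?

3.25 chords per bar

A: 7 bars of 4 beats is 28 beats; at 0.5 beats each that's 56 chords.
B: 8 bars of 5 beats is 40 beats; at 8 beats each that's 5 chords.
C: 7 bars of 6 beats is 42 beats; at 2 beats each that's 21 chords.
D: 14 bars of 5 beats is 70 beats; at 2 beats each that's 35 chords.
Overall: 117 chords over 36 bars → 117/36 = 3.25 chords per bar.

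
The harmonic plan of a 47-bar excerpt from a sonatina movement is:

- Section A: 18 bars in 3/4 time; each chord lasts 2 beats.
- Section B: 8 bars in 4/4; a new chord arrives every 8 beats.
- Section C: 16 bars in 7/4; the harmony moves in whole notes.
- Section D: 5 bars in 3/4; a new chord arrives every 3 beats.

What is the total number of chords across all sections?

64 chords

A: 18·3 = 54 beats, 54/2 = 27 chords.
B: 8·4 = 32 beats, 32/8 = 4 chords.
C: 16·7 = 112 beats, 112/4 = 28 chords.
D: 5·3 = 15 beats, 15/3 = 5 chords.
Total: 27 + 4 + 28 + 5 = 64.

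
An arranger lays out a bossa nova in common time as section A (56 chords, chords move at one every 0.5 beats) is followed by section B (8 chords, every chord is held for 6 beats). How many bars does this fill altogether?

A: 56 × 0.5 = 28 beats = 7 bars.
B: 8 × 6 = 48 beats = 12 bars.
Total: 7 + 12 = 19 bars.

19 bars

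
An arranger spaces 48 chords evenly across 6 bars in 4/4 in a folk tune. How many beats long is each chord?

6 bars × 4 beats/bar = 24 beats total.
24 beats ÷ 48 chords = 0.5 beats per chord.
(That is an eighth note.)

0.5 beats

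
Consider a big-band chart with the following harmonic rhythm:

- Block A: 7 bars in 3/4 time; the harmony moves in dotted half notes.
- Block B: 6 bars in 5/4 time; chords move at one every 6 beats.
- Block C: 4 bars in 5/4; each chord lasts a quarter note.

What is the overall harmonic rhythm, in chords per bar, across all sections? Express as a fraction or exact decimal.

A: 7 × 3 = 21 beats ÷ 3 = 7 chords.
B: 6 × 5 = 30 beats ÷ 6 = 5 chords.
C: 4 × 5 = 20 beats ÷ 1 = 20 chords.
Overall: 32 chords over 17 bars → 32/17 = 32/17 chords per bar.

32/17 chords per bar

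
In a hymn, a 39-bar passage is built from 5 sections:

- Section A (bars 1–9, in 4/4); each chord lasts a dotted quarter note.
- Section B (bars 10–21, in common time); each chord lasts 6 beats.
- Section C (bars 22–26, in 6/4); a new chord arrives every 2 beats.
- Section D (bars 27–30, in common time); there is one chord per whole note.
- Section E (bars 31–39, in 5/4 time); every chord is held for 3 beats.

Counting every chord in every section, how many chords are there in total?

A has 36 beats and chords last 1.5 each, so 24 chords.
B has 48 beats and chords last 6 each, so 8 chords.
C has 30 beats and chords last 2 each, so 15 chords.
D has 16 beats and chords last 4 each, so 4 chords.
E has 45 beats and chords last 3 each, so 15 chords.
Total: 24 + 8 + 15 + 4 + 15 = 66.

66 chords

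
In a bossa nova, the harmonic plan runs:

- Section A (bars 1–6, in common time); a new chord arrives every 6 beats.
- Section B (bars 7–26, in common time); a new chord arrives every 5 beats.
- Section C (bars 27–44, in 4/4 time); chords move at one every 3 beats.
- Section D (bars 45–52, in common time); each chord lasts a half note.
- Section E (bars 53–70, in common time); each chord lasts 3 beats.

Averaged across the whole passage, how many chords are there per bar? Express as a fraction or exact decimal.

A: 6 × 4 = 24 beats ÷ 6 = 4 chords.
B: 20 × 4 = 80 beats ÷ 5 = 16 chords.
C: 18 × 4 = 72 beats ÷ 3 = 24 chords.
D: 8 × 4 = 32 beats ÷ 2 = 16 chords.
E: 18 × 4 = 72 beats ÷ 3 = 24 chords.
Overall: 84 chords over 70 bars → 84/70 = 1.2 chords per bar.

1.2 chords per bar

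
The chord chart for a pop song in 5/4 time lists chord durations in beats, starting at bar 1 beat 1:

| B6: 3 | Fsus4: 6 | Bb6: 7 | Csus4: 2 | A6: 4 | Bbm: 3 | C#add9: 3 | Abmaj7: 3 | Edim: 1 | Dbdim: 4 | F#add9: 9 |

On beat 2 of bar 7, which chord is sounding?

Beat 2 of bar 7 is beat (7−1)×5 + 2 = 32 overall.
Running totals: B6 ends at 3, Fsus4 ends at 9, Bb6 ends at 16, Csus4 ends at 18, A6 ends at 22, Bbm ends at 25, C#add9 ends at 28, Abmaj7 ends at 31, Edim ends at 32.
Beat 32 falls within Edim.

Edim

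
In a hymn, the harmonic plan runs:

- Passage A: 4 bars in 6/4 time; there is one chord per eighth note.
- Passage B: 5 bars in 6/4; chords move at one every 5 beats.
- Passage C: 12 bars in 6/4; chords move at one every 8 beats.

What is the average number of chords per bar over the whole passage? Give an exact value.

3 chords per bar

A: 4 × 6 = 24 beats ÷ 0.5 = 48 chords.
B: 5 × 6 = 30 beats ÷ 5 = 6 chords.
C: 12 × 6 = 72 beats ÷ 8 = 9 chords.
Overall: 63 chords over 21 bars → 63/21 = 3 chords per bar.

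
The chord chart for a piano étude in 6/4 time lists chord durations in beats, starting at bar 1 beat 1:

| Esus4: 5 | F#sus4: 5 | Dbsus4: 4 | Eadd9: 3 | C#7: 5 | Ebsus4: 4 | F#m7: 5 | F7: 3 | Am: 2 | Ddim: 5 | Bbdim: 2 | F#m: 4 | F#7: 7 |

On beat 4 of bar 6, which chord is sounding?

F7

Beat 4 of bar 6 is beat (6−1)×6 + 4 = 34 overall.
Running totals: Esus4 ends at 5, F#sus4 ends at 10, Dbsus4 ends at 14, Eadd9 ends at 17, C#7 ends at 22, Ebsus4 ends at 26, F#m7 ends at 31, F7 ends at 34.
Beat 34 falls within F7.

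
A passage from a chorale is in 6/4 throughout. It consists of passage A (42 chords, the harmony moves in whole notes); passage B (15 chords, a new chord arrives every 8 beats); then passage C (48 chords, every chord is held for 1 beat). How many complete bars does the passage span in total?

56 bars

A: 42 × 4 = 168 beats = 28 bars.
B: 15 × 8 = 120 beats = 20 bars.
C: 48 × 1 = 48 beats = 8 bars.
Total: 28 + 20 + 8 = 56 bars.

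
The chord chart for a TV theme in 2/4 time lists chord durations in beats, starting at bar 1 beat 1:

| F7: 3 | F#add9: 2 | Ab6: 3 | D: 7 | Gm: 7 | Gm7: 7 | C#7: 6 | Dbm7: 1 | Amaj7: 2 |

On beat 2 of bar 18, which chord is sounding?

Dbm7

Beat 2 of bar 18 is beat (18−1)×2 + 2 = 36 overall.
Running totals: F7 ends at 3, F#add9 ends at 5, Ab6 ends at 8, D ends at 15, Gm ends at 22, Gm7 ends at 29, C#7 ends at 35, Dbm7 ends at 36.
Beat 36 falls within Dbm7.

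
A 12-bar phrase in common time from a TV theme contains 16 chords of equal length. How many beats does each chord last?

12 bars × 4 beats/bar = 48 beats total.
48 beats ÷ 16 chords = 3 beats per chord.
(That is a dotted half note.)

3 beats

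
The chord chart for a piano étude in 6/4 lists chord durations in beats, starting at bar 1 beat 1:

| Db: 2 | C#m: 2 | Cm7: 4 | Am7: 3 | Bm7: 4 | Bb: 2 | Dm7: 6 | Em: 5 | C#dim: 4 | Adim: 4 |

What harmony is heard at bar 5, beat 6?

C#dim

Beat 6 of bar 5 is beat (5−1)×6 + 6 = 30 overall.
Running totals: Db ends at 2, C#m ends at 4, Cm7 ends at 8, Am7 ends at 11, Bm7 ends at 15, Bb ends at 17, Dm7 ends at 23, Em ends at 28, C#dim ends at 32.
Beat 30 falls within C#dim.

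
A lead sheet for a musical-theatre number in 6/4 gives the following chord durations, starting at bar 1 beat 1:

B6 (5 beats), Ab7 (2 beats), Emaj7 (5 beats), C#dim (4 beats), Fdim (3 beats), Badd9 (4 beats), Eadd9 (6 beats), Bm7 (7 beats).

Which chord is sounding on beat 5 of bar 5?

Eadd9

Beat 5 of bar 5 is beat (5−1)×6 + 5 = 29 overall.
Running totals: B6 ends at 5, Ab7 ends at 7, Emaj7 ends at 12, C#dim ends at 16, Fdim ends at 19, Badd9 ends at 23, Eadd9 ends at 29.
Beat 29 falls within Eadd9.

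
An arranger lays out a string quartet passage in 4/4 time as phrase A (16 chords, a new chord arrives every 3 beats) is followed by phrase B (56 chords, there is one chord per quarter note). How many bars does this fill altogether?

26 bars

A: 16 × 3 = 48 beats = 12 bars.
B: 56 × 1 = 56 beats = 14 bars.
Total: 12 + 14 = 26 bars.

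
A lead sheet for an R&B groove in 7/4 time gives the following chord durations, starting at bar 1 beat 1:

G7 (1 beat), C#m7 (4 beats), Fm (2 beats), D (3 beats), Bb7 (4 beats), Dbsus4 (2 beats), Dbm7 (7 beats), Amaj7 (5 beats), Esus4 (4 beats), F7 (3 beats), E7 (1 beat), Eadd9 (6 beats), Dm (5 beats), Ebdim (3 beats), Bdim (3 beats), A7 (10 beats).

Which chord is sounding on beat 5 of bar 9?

Beat 5 of bar 9 is beat (9−1)×7 + 5 = 61 overall.
Running totals: G7 ends at 1, C#m7 ends at 5, Fm ends at 7, D ends at 10, Bb7 ends at 14, Dbsus4 ends at 16, Dbm7 ends at 23, Amaj7 ends at 28, Esus4 ends at 32, F7 ends at 35, E7 ends at 36, Eadd9 ends at 42, Dm ends at 47, Ebdim ends at 50, Bdim ends at 53, A7 ends at 63.
Beat 61 falls within A7.

A7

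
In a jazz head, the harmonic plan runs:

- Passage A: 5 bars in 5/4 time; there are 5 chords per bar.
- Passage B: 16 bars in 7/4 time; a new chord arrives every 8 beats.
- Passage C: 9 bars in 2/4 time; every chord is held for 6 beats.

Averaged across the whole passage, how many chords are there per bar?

A: 5 bars of 5 beats is 25 beats; at 1 beat each that's 25 chords.
B: 16 bars of 7 beats is 112 beats; at 8 beats each that's 14 chords.
C: 9 bars of 2 beats is 18 beats; at 6 beats each that's 3 chords.
Overall: 42 chords over 30 bars → 42/30 = 1.4 chords per bar.

1.4 chords per bar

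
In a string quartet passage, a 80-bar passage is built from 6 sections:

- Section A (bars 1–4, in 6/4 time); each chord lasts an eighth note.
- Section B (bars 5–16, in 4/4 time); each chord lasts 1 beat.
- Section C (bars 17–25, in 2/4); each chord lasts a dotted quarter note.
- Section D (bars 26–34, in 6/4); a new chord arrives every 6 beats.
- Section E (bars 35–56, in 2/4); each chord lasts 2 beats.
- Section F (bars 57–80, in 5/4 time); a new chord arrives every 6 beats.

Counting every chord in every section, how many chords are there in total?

159 chords

A: 4 bars × 6 beats = 24 beats; 0.5 beats/chord → 48 chords.
B: 12 bars × 4 beats = 48 beats; 1 beat/chord → 48 chords.
C: 9 bars × 2 beats = 18 beats; 1.5 beats/chord → 12 chords.
D: 9 bars × 6 beats = 54 beats; 6 beats/chord → 9 chords.
E: 22 bars × 2 beats = 44 beats; 2 beats/chord → 22 chords.
F: 24 bars × 5 beats = 120 beats; 6 beats/chord → 20 chords.
Total: 48 + 48 + 12 + 9 + 22 + 20 = 159.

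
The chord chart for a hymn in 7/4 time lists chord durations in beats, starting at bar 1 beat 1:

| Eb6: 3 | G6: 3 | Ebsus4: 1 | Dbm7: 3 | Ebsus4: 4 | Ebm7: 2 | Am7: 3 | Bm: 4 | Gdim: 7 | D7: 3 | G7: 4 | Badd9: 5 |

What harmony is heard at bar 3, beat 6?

Beat 6 of bar 3 is beat (3−1)×7 + 6 = 20 overall.
Running totals: Eb6 ends at 3, G6 ends at 6, Ebsus4 ends at 7, Dbm7 ends at 10, Ebsus4 ends at 14, Ebm7 ends at 16, Am7 ends at 19, Bm ends at 23.
Beat 20 falls within Bm.

Bm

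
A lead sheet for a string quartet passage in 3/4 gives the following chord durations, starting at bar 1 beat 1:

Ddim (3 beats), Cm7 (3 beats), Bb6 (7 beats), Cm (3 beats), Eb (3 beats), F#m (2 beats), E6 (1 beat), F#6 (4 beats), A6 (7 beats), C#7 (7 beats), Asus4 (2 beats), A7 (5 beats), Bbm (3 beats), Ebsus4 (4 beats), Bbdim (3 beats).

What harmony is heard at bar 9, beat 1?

F#6

Beat 1 of bar 9 is beat (9−1)×3 + 1 = 25 overall.
Running totals: Ddim ends at 3, Cm7 ends at 6, Bb6 ends at 13, Cm ends at 16, Eb ends at 19, F#m ends at 21, E6 ends at 22, F#6 ends at 26.
Beat 25 falls within F#6.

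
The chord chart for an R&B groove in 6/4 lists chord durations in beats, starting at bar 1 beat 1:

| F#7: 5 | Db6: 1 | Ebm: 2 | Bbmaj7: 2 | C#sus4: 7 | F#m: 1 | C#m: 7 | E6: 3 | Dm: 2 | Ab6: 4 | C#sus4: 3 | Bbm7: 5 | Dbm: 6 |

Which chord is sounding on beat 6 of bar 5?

Dm

Beat 6 of bar 5 is beat (5−1)×6 + 6 = 30 overall.
Running totals: F#7 ends at 5, Db6 ends at 6, Ebm ends at 8, Bbmaj7 ends at 10, C#sus4 ends at 17, F#m ends at 18, C#m ends at 25, E6 ends at 28, Dm ends at 30.
Beat 30 falls within Dm.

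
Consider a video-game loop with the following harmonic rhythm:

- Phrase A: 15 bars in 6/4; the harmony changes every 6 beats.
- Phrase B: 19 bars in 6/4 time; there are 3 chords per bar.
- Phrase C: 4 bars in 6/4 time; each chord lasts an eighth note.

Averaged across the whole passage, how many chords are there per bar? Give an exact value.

60/19 chords per bar

A: 15 × 6 = 90 beats ÷ 6 = 15 chords.
B: 19 × 6 = 114 beats ÷ 2 = 57 chords.
C: 4 × 6 = 24 beats ÷ 0.5 = 48 chords.
Overall: 120 chords over 38 bars → 120/38 = 60/19 chords per bar.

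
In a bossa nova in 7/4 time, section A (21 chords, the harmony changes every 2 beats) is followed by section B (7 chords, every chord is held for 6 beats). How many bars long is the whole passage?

12 bars

A: 21 × 2 = 42 beats = 6 bars.
B: 7 × 6 = 42 beats = 6 bars.
Total: 6 + 6 = 12 bars.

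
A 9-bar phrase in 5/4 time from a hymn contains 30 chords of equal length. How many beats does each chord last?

9 bars × 5 beats/bar = 45 beats total.
45 beats ÷ 30 chords = 1.5 beats per chord.
(That is a dotted quarter note.)

1.5 beats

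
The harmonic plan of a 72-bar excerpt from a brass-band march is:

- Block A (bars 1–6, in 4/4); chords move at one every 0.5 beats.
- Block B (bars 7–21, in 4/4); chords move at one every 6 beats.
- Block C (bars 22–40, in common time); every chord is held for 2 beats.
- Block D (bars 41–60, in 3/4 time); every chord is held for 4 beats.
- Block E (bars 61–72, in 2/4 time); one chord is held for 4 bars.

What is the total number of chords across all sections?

A has 24 beats and chords last 0.5 each, so 48 chords.
B has 60 beats and chords last 6 each, so 10 chords.
C has 76 beats and chords last 2 each, so 38 chords.
D has 60 beats and chords last 4 each, so 15 chords.
E has 24 beats and chords last 8 each, so 3 chords.
Total: 48 + 10 + 38 + 15 + 3 = 114.

114 chords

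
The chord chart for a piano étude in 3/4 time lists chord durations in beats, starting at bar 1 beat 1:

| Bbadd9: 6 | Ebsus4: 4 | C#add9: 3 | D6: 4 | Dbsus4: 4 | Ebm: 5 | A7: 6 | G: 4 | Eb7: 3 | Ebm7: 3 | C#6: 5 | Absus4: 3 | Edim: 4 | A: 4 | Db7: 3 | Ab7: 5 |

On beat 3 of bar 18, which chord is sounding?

Beat 3 of bar 18 is beat (18−1)×3 + 3 = 54 overall.
Running totals: Bbadd9 ends at 6, Ebsus4 ends at 10, C#add9 ends at 13, D6 ends at 17, Dbsus4 ends at 21, Ebm ends at 26, A7 ends at 32, G ends at 36, Eb7 ends at 39, Ebm7 ends at 42, C#6 ends at 47, Absus4 ends at 50, Edim ends at 54.
Beat 54 falls within Edim.

Edim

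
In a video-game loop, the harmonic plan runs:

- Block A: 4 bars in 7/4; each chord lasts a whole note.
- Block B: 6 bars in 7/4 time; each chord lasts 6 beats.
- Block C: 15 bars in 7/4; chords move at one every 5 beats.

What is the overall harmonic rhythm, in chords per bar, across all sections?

A: 4 × 7 = 28 beats ÷ 4 = 7 chords.
B: 6 × 7 = 42 beats ÷ 6 = 7 chords.
C: 15 × 7 = 105 beats ÷ 5 = 21 chords.
Overall: 35 chords over 25 bars → 35/25 = 1.4 chords per bar.

1.4 chords per bar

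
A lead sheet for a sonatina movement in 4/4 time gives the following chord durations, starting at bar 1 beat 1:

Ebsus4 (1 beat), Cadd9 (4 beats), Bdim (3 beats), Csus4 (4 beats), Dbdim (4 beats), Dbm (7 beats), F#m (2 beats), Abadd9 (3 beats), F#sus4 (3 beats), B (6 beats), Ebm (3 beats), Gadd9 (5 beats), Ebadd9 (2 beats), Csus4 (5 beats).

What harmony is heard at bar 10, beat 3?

Beat 3 of bar 10 is beat (10−1)×4 + 3 = 39 overall.
Running totals: Ebsus4 ends at 1, Cadd9 ends at 5, Bdim ends at 8, Csus4 ends at 12, Dbdim ends at 16, Dbm ends at 23, F#m ends at 25, Abadd9 ends at 28, F#sus4 ends at 31, B ends at 37, Ebm ends at 40.
Beat 39 falls within Ebm.

Ebm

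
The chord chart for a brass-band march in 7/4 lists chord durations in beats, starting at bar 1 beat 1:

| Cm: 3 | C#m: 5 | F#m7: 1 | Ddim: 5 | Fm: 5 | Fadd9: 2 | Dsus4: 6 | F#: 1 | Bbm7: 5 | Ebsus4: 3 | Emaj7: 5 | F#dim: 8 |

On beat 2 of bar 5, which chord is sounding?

Bbm7

Beat 2 of bar 5 is beat (5−1)×7 + 2 = 30 overall.
Running totals: Cm ends at 3, C#m ends at 8, F#m7 ends at 9, Ddim ends at 14, Fm ends at 19, Fadd9 ends at 21, Dsus4 ends at 27, F# ends at 28, Bbm7 ends at 33.
Beat 30 falls within Bbm7.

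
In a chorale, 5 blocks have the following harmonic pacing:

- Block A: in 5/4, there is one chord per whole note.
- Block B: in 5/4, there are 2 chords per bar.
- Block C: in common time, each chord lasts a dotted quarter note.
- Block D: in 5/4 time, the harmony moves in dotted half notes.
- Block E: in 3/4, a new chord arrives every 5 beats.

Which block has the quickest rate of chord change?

A: each chord is 4 beats in 5/4, so 1.25 per bar.
B: each chord is 2.5 beats in 5/4, so 2 per bar.
C: each chord is 1.5 beats in 4/4, so 8/3 per bar.
D: each chord is 3 beats in 5/4, so 5/3 per bar.
E: each chord is 5 beats in 3/4, so 0.6 per bar.
Fastest is C at 8/3 chords/bar.

Block C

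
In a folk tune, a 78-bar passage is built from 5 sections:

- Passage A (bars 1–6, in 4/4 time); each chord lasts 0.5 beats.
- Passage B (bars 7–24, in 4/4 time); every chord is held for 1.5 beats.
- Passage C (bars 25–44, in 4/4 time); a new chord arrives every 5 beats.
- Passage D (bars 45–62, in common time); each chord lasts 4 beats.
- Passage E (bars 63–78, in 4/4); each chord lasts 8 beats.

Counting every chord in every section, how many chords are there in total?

A: 6·4 = 24 beats, 24/0.5 = 48 chords.
B: 18·4 = 72 beats, 72/1.5 = 48 chords.
C: 20·4 = 80 beats, 80/5 = 16 chords.
D: 18·4 = 72 beats, 72/4 = 18 chords.
E: 16·4 = 64 beats, 64/8 = 8 chords.
Total: 48 + 48 + 16 + 18 + 8 = 138.

138 chords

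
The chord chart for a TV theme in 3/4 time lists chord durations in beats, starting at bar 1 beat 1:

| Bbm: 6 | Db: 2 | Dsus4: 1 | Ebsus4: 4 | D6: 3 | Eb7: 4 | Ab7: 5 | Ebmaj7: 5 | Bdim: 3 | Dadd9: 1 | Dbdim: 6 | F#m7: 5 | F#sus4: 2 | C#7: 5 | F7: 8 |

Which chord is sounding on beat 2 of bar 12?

Beat 2 of bar 12 is beat (12−1)×3 + 2 = 35 overall.
Running totals: Bbm ends at 6, Db ends at 8, Dsus4 ends at 9, Ebsus4 ends at 13, D6 ends at 16, Eb7 ends at 20, Ab7 ends at 25, Ebmaj7 ends at 30, Bdim ends at 33, Dadd9 ends at 34, Dbdim ends at 40.
Beat 35 falls within Dbdim.

Dbdim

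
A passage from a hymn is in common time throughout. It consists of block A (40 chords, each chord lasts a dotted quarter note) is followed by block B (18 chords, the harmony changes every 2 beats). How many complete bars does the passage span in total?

24 bars

A: 40 × 1.5 = 60 beats = 15 bars.
B: 18 × 2 = 36 beats = 9 bars.
Total: 15 + 9 = 24 bars.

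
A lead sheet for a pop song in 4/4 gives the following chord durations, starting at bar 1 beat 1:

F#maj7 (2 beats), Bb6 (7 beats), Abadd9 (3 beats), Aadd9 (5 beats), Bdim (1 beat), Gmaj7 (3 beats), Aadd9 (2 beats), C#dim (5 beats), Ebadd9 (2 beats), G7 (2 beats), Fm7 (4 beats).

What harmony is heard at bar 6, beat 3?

Beat 3 of bar 6 is beat (6−1)×4 + 3 = 23 overall.
Running totals: F#maj7 ends at 2, Bb6 ends at 9, Abadd9 ends at 12, Aadd9 ends at 17, Bdim ends at 18, Gmaj7 ends at 21, Aadd9 ends at 23.
Beat 23 falls within Aadd9.

Aadd9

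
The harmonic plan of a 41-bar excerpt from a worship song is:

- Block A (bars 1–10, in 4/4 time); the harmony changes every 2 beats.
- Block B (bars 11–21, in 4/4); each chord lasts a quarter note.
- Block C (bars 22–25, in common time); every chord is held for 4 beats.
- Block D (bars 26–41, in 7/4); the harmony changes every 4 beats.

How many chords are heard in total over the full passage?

96 chords

A has 40 beats and chords last 2 each, so 20 chords.
B has 44 beats and chords last 1 each, so 44 chords.
C has 16 beats and chords last 4 each, so 4 chords.
D has 112 beats and chords last 4 each, so 28 chords.
Total: 20 + 44 + 4 + 28 = 96.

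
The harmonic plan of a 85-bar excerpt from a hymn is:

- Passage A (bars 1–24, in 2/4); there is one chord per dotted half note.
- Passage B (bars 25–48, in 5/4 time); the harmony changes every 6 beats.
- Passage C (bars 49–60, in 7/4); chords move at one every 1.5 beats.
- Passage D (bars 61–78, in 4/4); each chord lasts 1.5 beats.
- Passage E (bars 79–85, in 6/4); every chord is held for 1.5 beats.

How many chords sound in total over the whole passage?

A has 48 beats and chords last 3 each, so 16 chords.
B has 120 beats and chords last 6 each, so 20 chords.
C has 84 beats and chords last 1.5 each, so 56 chords.
D has 72 beats and chords last 1.5 each, so 48 chords.
E has 42 beats and chords last 1.5 each, so 28 chords.
Total: 16 + 20 + 56 + 48 + 28 = 168.

168 chords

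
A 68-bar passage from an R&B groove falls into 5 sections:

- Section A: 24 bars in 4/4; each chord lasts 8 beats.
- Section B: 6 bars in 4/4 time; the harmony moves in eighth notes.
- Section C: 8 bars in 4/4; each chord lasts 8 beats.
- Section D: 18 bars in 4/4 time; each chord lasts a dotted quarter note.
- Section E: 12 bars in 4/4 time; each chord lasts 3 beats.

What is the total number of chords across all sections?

128 chords

A: 24 bars × 4 beats = 96 beats; 8 beats/chord → 12 chords.
B: 6 bars × 4 beats = 24 beats; 0.5 beats/chord → 48 chords.
C: 8 bars × 4 beats = 32 beats; 8 beats/chord → 4 chords.
D: 18 bars × 4 beats = 72 beats; 1.5 beats/chord → 48 chords.
E: 12 bars × 4 beats = 48 beats; 3 beats/chord → 16 chords.
Total: 12 + 48 + 4 + 48 + 16 = 128.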